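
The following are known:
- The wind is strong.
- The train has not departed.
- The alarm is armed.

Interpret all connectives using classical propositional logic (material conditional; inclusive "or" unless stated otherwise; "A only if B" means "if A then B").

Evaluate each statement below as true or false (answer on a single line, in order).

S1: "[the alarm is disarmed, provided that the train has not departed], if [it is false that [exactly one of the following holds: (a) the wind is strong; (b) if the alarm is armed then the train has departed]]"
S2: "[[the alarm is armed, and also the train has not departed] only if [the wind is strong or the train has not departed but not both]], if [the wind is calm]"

S1 true / S2 true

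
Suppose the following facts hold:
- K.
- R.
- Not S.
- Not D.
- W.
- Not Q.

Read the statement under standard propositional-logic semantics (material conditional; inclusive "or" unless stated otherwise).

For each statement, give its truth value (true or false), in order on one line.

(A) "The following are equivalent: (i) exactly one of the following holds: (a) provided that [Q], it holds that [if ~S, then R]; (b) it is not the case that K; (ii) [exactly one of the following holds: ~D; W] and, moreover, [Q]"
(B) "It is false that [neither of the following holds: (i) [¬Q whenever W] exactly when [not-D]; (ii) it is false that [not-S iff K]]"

(A): Formalization: ((Q → (¬S → R)) ⊕ ¬K) ↔ ((¬D ⊕ W) ∧ Q)

¬S = ¬F = T
¬S → R = T → T = T
Q → (¬S → R) = F → T = T
¬K = ¬T = F
(Q → (¬S → R)) ⊕ ¬K = T ⊕ F = T
¬D = ¬F = T
¬D ⊕ W = T ⊕ T = F
(¬D ⊕ W) ∧ Q = F ∧ F = F
((Q → (¬S → R)) ⊕ ¬K) ↔ ((¬D ⊕ W) ∧ Q) = T ↔ F = F
Thus (A) is false.

(B): Formalization: ¬(((W → ¬Q) ↔ ¬D) ↓ ¬(¬S ↔ K))

¬Q = ¬F = T
W → ¬Q = T → T = T
¬D = ¬F = T
(W → ¬Q) ↔ ¬D = T ↔ T = T
¬S = ¬F = T
¬S ↔ K = T ↔ T = T
¬(¬S ↔ K) = ¬T = F
((W → ¬Q) ↔ ¬D) ↓ ¬(¬S ↔ K) = T ↓ F = F
¬(((W → ¬Q) ↔ ¬D) ↓ ¬(¬S ↔ K)) = ¬F = T
Hence (B) is true.

(A) false; (B) true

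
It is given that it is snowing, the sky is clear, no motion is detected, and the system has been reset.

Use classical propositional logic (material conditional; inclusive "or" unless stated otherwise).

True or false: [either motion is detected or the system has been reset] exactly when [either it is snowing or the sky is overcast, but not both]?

Let R = "motion is detected" (F), S = "the system has been reset" (T), P = "it is snowing" (T), Q = "the sky is overcast" (F).
Formalization: (R ∨ S) ↔ (P ⊕ Q)

R ∨ S = F ∨ T = T
P ⊕ Q = T ⊕ F = T
(R ∨ S) ↔ (P ⊕ Q) = T ↔ T = T

True.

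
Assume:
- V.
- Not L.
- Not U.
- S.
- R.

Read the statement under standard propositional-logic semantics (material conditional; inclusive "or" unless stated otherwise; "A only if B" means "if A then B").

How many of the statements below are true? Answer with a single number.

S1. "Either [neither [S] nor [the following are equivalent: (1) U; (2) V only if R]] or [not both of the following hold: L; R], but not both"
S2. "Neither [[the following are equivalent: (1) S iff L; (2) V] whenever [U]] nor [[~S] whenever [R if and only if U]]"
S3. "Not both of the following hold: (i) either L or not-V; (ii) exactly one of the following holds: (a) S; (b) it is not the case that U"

2

S1: In symbols: (S nor (U iff (V -> R))) xor (L nand R)

V -> R = True -> True = True
U iff (V -> R) = False iff True = False
S nor (U iff (V -> R)) = True nor False = False
L nand R = False nand True = True
(S nor (U iff (V -> R))) xor (L nand R) = False xor True = True
Thus S1 is true.

S2: This is (U -> ((S iff L) iff V)) nor ((R iff U) -> not S).

S iff L = True iff False = False
(S iff L) iff V = False iff True = False
U -> ((S iff L) iff V) = False -> False = True
R iff U = True iff False = False
not S = not True = False
(R iff U) -> not S = False -> False = True
(U -> ((S iff L) iff V)) nor ((R iff U) -> not S) = True nor True = False
So S2 is false.

S3: In symbols: (L or not V) nand (S xor not U)

not V = not True = False
L or not V = False or False = False
not U = not False = True
S xor not U = True xor True = False
(L or not V) nand (S xor not U) = False nand False = True
So S3 is true.

2 of the 3 statements are true.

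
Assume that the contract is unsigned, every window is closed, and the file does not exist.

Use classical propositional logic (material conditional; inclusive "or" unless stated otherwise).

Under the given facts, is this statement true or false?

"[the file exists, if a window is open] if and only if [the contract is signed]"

The statement is false.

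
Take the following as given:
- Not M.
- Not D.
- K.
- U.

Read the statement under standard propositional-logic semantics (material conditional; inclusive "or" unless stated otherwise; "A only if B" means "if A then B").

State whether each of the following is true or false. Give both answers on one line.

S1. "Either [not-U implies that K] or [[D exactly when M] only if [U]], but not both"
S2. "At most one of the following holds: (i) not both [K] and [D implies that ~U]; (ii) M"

S1: Parsed as (not U -> K) xor ((D iff M) -> U)

not U = not True = False
not U -> K = False -> True = True
D iff M = False iff False = True
(D iff M) -> U = True -> True = True
(not U -> K) xor ((D iff M) -> U) = True xor True = False
So S1 is false.

S2: In symbols: (K nand (D -> not U)) nand M

not U = not True = False
D -> not U = False -> False = True
K nand (D -> not U) = True nand True = False
(K nand (D -> not U)) nand M = False nand False = True
Hence S2 is true.

S1 F, S2 T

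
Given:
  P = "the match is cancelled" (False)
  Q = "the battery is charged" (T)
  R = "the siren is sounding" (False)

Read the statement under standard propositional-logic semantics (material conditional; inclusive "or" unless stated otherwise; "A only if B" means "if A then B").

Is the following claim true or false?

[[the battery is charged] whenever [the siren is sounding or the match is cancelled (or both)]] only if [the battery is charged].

True.

Formalization: ((R ∨ P) → Q) → Q

R ∨ P = F ∨ F = F
(R ∨ P) → Q = F → T = T
((R ∨ P) → Q) → Q = T → T = T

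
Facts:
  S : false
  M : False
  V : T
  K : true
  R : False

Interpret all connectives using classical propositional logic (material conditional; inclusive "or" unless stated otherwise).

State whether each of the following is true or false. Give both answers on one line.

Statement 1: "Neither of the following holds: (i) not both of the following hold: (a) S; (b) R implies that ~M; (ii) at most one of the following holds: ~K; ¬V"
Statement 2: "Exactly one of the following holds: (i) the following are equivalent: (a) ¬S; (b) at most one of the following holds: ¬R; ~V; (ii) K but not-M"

Statement 1 false; Statement 2 false

Statement 1: This is (S nand (R -> ~M)) nor (~K nand ~V).

~M = ~F = T
R -> ~M = F -> T = T
S nand (R -> ~M) = F nand T = T
~K = ~T = F
~V = ~T = F
~K nand ~V = F nand F = T
(S nand (R -> ~M)) nor (~K nand ~V) = T nor T = F
Thus Statement 1 is false.

Statement 2: Parsed as (~S <-> (~R nand ~V)) xor (K & ~M)

~S = ~F = T
~R = ~F = T
~V = ~T = F
~R nand ~V = T nand F = T
~S <-> (~R nand ~V) = T <-> T = T
~M = ~F = T
K & ~M = T & T = T
(~S <-> (~R nand ~V)) xor (K & ~M) = T xor T = F
So Statement 2 is false.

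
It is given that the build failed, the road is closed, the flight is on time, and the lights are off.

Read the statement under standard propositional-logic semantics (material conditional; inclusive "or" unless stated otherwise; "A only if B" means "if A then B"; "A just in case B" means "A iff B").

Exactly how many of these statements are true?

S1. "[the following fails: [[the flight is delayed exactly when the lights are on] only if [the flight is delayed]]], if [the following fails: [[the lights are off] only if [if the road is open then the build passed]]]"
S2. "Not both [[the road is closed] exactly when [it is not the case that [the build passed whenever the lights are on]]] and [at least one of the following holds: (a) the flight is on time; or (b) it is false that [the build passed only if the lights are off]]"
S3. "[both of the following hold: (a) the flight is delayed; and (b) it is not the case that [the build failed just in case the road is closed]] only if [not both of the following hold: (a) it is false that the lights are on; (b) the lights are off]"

Let S = "the lights are on" (False), Q = "the road is closed" (True), P = "the build passed" (False), R = "the flight is delayed" (False).

S1: This is not (not S -> (not Q -> P)) -> not ((R iff S) -> R).

not S = not False = True
not Q = not True = False
not Q -> P = False -> False = True
not S -> (not Q -> P) = True -> True = True
not (not S -> (not Q -> P)) = not True = False
R iff S = False iff False = True
(R iff S) -> R = True -> False = False
not ((R iff S) -> R) = not False = True
not (not S -> (not Q -> P)) -> not ((R iff S) -> R) = False -> True = True
Hence S1 is true.

S2: This is (Q iff not (S -> P)) nand (not R or not (P -> not S)).

S -> P = False -> False = True
not (S -> P) = not True = False
Q iff not (S -> P) = True iff False = False
not R = not False = True
not S = not False = True
P -> not S = False -> True = True
not (P -> not S) = not True = False
not R or not (P -> not S) = True or False = True
(Q iff not (S -> P)) nand (not R or not (P -> not S)) = False nand True = True
So S2 is true.

S3: This is (R and not (not P iff Q)) -> (not S nand not S).

not P = not False = True
not P iff Q = True iff True = True
not (not P iff Q) = not True = False
R and not (not P iff Q) = False and False = False
not S = not False = True
not S = not False = True
not S nand not S = True nand True = False
(R and not (not P iff Q)) -> (not S nand not S) = False -> False = True
Hence S3 is true.

Count: 3.

3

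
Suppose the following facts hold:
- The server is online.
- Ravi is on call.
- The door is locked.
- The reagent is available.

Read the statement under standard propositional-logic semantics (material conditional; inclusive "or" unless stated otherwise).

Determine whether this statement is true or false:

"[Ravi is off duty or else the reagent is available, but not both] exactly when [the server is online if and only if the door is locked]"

true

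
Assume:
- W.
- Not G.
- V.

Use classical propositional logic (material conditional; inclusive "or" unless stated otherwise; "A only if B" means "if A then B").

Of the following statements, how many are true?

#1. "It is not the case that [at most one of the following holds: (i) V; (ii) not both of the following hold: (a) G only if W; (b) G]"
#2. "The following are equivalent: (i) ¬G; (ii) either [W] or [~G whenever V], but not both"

1

#1: Formalization: not (V nand ((G -> W) nand G))

G -> W = False -> True = True
(G -> W) nand G = True nand False = True
V nand ((G -> W) nand G) = True nand True = False
not (V nand ((G -> W) nand G)) = not False = True
Hence #1 is true.

#2: This is not G iff (W xor (V -> not G)).

not G = not False = True
not G = not False = True
V -> not G = True -> True = True
W xor (V -> not G) = True xor True = False
not G iff (W xor (V -> not G)) = True iff False = False
So #2 is false.

True statements: 1 (#1).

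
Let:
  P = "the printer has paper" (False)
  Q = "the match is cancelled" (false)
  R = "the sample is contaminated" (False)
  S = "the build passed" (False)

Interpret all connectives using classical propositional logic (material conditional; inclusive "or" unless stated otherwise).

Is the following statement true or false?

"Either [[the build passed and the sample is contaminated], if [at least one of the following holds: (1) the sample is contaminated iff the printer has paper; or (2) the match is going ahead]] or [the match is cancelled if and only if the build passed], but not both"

The statement is true.

Parsed as (((R ↔ P) ∨ ¬Q) → (S ∧ R)) ⊕ (Q ↔ S)

R ↔ P = F ↔ F = T
¬Q = ¬F = T
(R ↔ P) ∨ ¬Q = T ∨ T = T
S ∧ R = F ∧ F = F
((R ↔ P) ∨ ¬Q) → (S ∧ R) = T → F = F
Q ↔ S = F ↔ F = T
(((R ↔ P) ∨ ¬Q) → (S ∧ R)) ⊕ (Q ↔ S) = F ⊕ T = T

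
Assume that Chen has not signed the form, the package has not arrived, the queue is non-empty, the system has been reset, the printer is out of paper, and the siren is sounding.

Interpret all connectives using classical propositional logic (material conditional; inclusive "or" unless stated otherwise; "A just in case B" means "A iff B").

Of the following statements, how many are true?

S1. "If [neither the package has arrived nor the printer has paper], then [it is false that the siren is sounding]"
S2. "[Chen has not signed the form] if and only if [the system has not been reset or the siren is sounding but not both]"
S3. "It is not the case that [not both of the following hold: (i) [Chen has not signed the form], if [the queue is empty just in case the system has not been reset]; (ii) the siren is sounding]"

2

Let R = "the package has arrived" (F), Q = "the printer has paper" (F), D = "the siren is sounding" (T), V = "Chen has signed the form" (F), M = "the system has been reset" (T), G = "the queue is empty" (F).

S1: Parsed as (R ↓ Q) → ¬D

R ↓ Q = F ↓ F = T
¬D = ¬T = F
(R ↓ Q) → ¬D = T → F = F
Thus S1 is false.

S2: Formalization: ¬V ↔ (¬M ⊕ D)

¬V = ¬F = T
¬M = ¬T = F
¬M ⊕ D = F ⊕ T = T
¬V ↔ (¬M ⊕ D) = T ↔ T = T
So S2 is true.

S3: This is ¬(((G ↔ ¬M) → ¬V) ↑ D).

¬M = ¬T = F
G ↔ ¬M = F ↔ F = T
¬V = ¬F = T
(G ↔ ¬M) → ¬V = T → T = T
((G ↔ ¬M) → ¬V) ↑ D = T ↑ T = F
¬(((G ↔ ¬M) → ¬V) ↑ D) = ¬F = T
Thus S3 is true.

Count: 2.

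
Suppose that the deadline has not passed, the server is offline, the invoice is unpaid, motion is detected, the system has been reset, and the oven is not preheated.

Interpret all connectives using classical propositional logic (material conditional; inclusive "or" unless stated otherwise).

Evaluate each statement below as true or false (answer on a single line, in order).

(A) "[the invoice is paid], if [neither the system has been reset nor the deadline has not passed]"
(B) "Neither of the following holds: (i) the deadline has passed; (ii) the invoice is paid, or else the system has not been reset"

(A) True, (B) True

Let D = "the system has been reset" (T), R = "the deadline has passed" (F), N = "the invoice is paid" (F).

(A): Formalization: (D nor ~R) -> N

~R = ~F = T
D nor ~R = T nor T = F
(D nor ~R) -> N = F -> F = T
Thus (A) is true.

(B): This is R nor (N | ~D).

~D = ~T = F
N | ~D = F | F = F
R nor (N | ~D) = F nor F = T
So (B) is true.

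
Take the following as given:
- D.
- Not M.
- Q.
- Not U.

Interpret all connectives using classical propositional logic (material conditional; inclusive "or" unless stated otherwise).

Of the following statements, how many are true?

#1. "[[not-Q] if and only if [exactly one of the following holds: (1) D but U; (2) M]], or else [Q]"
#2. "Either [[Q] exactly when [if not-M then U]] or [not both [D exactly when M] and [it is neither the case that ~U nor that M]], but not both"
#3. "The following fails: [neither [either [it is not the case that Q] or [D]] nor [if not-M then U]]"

#1: In symbols: (~Q <-> ((D & U) xor M)) | Q

~Q = ~T = F
D & U = T & F = F
(D & U) xor M = F xor F = F
~Q <-> ((D & U) xor M) = F <-> F = T
(~Q <-> ((D & U) xor M)) | Q = T | T = T
So #1 is true.

#2: This is (Q <-> (~M -> U)) xor ((D <-> M) nand (~U nor M)).

~M = ~F = T
~M -> U = T -> F = F
Q <-> (~M -> U) = T <-> F = F
D <-> M = T <-> F = F
~U = ~F = T
~U nor M = T nor F = F
(D <-> M) nand (~U nor M) = F nand F = T
(Q <-> (~M -> U)) xor ((D <-> M) nand (~U nor M)) = F xor T = T
So #2 is true.

#3: Parsed as ~((~Q | D) nor (~M -> U))

~Q = ~T = F
~Q | D = F | T = T
~M = ~F = T
~M -> U = T -> F = F
(~Q | D) nor (~M -> U) = T nor F = F
~((~Q | D) nor (~M -> U)) = ~F = T
Thus #3 is true.

3 of the 3 statements are true (#1, #2, #3).

3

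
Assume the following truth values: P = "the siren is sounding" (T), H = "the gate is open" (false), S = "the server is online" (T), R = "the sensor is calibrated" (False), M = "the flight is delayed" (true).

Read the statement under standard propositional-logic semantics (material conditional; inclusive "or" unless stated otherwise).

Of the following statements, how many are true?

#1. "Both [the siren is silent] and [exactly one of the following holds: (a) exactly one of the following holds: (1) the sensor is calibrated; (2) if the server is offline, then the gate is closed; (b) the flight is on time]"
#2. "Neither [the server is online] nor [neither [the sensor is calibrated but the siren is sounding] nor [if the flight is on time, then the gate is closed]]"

0

#1: Formalization: ¬P ∧ ((R ⊕ (¬S → ¬H)) ⊕ ¬M)

¬P = ¬T = F
¬S = ¬T = F
¬H = ¬F = T
¬S → ¬H = F → T = T
R ⊕ (¬S → ¬H) = F ⊕ T = T
¬M = ¬T = F
(R ⊕ (¬S → ¬H)) ⊕ ¬M = T ⊕ F = T
¬P ∧ ((R ⊕ (¬S → ¬H)) ⊕ ¬M) = F ∧ T = F
Thus #1 is false.

#2: Parsed as S ↓ ((R ∧ P) ↓ (¬M → ¬H))

R ∧ P = F ∧ T = F
¬M = ¬T = F
¬H = ¬F = T
¬M → ¬H = F → T = T
(R ∧ P) ↓ (¬M → ¬H) = F ↓ T = F
S ↓ ((R ∧ P) ↓ (¬M → ¬H)) = T ↓ F = F
Thus #2 is false.

0 of the 2 statements are true (none).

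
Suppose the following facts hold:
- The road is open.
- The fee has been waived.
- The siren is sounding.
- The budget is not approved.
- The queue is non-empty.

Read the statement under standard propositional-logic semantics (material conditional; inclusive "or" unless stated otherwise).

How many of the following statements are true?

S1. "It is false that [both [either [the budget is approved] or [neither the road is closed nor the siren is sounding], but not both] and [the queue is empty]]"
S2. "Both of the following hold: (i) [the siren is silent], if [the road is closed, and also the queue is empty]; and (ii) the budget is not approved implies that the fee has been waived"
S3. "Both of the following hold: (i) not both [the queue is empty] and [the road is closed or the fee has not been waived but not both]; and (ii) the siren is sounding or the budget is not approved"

Let Q = "the budget is approved" (False), N = "the road is closed" (False), U = "the siren is sounding" (True), M = "the queue is empty" (False), D = "the fee has been waived" (True).

S1: In symbols: not ((Q xor (N nor U)) and M)

N nor U = False nor True = False
Q xor (N nor U) = False xor False = False
(Q xor (N nor U)) and M = False and False = False
not ((Q xor (N nor U)) and M) = not False = True
Thus S1 is true.

S2: This is ((N and M) -> not U) and (not Q -> D).

N and M = False and False = False
not U = not True = False
(N and M) -> not U = False -> False = True
not Q = not False = True
not Q -> D = True -> True = True
((N and M) -> not U) and (not Q -> D) = True and True = True
Hence S2 is true.

S3: Formalization: (M nand (N xor not D)) and (U or not Q)

not D = not True = False
N xor not D = False xor False = False
M nand (N xor not D) = False nand False = True
not Q = not False = True
U or not Q = True or True = True
(M nand (N xor not D)) and (U or not Q) = True and True = True
Hence S3 is true.

Count: 3.

3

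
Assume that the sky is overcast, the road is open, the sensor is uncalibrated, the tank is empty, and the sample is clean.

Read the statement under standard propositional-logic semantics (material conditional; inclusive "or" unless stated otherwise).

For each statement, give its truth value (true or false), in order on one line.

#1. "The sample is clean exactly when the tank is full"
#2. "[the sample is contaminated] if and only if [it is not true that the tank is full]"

Let N = "the sample is contaminated" (False), S = "the tank is full" (False).

#1: In symbols: not N iff S

not N = not False = True
not N iff S = True iff False = False
Hence #1 is false.

#2: Formalization: N iff not S

not S = not False = True
N iff not S = False iff True = False
Hence #2 is false.

#1 False, #2 False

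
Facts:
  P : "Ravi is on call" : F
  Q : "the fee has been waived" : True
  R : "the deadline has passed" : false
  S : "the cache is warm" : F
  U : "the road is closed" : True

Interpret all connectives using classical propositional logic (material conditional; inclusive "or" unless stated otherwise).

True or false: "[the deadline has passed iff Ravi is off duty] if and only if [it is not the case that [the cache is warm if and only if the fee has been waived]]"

The statement is false.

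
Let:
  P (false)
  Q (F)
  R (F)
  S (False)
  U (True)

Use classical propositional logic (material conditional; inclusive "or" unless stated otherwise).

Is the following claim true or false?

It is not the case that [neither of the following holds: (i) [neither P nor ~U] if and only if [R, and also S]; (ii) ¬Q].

Values: P=F, U=T, R=F, S=F, Q=F.
In symbols: ¬(((P ↓ ¬U) ↔ (R ∧ S)) ↓ ¬Q)

¬U = ¬T = F
P ↓ ¬U = F ↓ F = T
R ∧ S = F ∧ F = F
(P ↓ ¬U) ↔ (R ∧ S) = T ↔ F = F
¬Q = ¬F = T
((P ↓ ¬U) ↔ (R ∧ S)) ↓ ¬Q = F ↓ T = F
¬(((P ↓ ¬U) ↔ (R ∧ S)) ↓ ¬Q) = ¬F = T

True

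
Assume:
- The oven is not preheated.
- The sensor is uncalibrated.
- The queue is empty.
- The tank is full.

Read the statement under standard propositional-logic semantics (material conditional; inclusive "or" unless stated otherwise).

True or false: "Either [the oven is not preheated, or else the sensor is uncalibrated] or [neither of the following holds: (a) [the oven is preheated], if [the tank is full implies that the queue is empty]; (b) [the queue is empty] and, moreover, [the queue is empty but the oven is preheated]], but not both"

Let W = "the oven is preheated" (F), U = "the sensor is calibrated" (F), K = "the tank is full" (T), L = "the queue is empty" (T).
This is (~W | ~U) xor (((K -> L) -> W) nor (L & (L & W))).

~W = ~F = T
~U = ~F = T
~W | ~U = T | T = T
K -> L = T -> T = T
(K -> L) -> W = T -> F = F
L & W = T & F = F
L & (L & W) = T & F = F
((K -> L) -> W) nor (L & (L & W)) = F nor F = T
(~W | ~U) xor (((K -> L) -> W) nor (L & (L & W))) = T xor T = F

The statement is false.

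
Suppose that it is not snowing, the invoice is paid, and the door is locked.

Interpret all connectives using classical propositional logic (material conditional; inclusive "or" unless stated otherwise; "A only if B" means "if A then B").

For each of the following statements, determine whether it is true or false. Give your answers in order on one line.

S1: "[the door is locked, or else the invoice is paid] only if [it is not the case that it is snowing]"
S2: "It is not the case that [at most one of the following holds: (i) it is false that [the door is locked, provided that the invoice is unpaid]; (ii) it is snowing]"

Let L = "the door is locked" (T), U = "the invoice is paid" (T), G = "it is snowing" (F).

S1: This is (L ∨ U) → ¬G.

L ∨ U = T ∨ T = T
¬G = ¬F = T
(L ∨ U) → ¬G = T → T = T
Thus S1 is true.

S2: Formalization: ¬(¬(¬U → L) ↑ G)

¬U = ¬T = F
¬U → L = F → T = T
¬(¬U → L) = ¬T = F
¬(¬U → L) ↑ G = F ↑ F = T
¬(¬(¬U → L) ↑ G) = ¬T = F
Hence S2 is false.

S1 true, S2 false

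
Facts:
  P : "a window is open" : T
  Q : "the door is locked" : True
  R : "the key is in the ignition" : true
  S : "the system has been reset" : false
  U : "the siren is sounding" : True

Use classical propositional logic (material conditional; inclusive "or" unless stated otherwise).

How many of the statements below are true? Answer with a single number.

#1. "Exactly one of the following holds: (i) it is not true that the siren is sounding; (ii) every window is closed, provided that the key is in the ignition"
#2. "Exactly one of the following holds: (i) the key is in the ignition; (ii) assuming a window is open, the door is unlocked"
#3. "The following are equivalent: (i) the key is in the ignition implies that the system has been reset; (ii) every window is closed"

#1: In symbols: ~U xor (R -> ~P)

~U = ~T = F
~P = ~T = F
R -> ~P = T -> F = F
~U xor (R -> ~P) = F xor F = F
So #1 is false.

#2: Parsed as R xor (P -> ~Q)

~Q = ~T = F
P -> ~Q = T -> F = F
R xor (P -> ~Q) = T xor F = T
So #2 is true.

#3: Formalization: (R -> S) <-> ~P

R -> S = T -> F = F
~P = ~T = F
(R -> S) <-> ~P = F <-> F = T
Hence #3 is true.

2 of the 3 statements are true.

2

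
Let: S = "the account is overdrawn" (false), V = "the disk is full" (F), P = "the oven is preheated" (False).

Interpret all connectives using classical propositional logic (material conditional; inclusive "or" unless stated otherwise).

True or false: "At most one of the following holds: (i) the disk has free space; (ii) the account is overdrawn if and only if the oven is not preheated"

Parsed as ¬V ↑ (S ↔ ¬P)

¬V = ¬F = T
¬P = ¬F = T
S ↔ ¬P = F ↔ T = F
¬V ↑ (S ↔ ¬P) = T ↑ F = T

The statement is true.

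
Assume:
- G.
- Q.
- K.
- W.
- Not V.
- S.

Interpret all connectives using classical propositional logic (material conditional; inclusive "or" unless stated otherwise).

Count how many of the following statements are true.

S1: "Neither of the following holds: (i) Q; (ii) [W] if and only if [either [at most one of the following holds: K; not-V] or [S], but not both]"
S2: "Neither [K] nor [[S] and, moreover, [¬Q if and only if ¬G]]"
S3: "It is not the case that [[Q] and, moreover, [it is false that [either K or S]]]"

1

S1: In symbols: Q nor (W <-> ((K nand ~V) xor S))

~V = ~F = T
K nand ~V = T nand T = F
(K nand ~V) xor S = F xor T = T
W <-> ((K nand ~V) xor S) = T <-> T = T
Q nor (W <-> ((K nand ~V) xor S)) = T nor T = F
So S1 is false.

S2: This is K nor (S & (~Q <-> ~G)).

~Q = ~T = F
~G = ~T = F
~Q <-> ~G = F <-> F = T
S & (~Q <-> ~G) = T & T = T
K nor (S & (~Q <-> ~G)) = T nor T = F
So S2 is false.

S3: In symbols: ~(Q & ~(K | S))

K | S = T | T = T
~(K | S) = ~T = F
Q & ~(K | S) = T & F = F
~(Q & ~(K | S)) = ~F = T
Hence S3 is true.

Count: 1.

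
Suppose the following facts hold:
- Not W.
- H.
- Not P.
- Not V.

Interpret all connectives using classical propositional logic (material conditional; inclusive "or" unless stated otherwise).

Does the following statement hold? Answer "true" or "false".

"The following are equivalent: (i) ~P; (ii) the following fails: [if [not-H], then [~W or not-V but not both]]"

false

Parsed as ¬P ↔ ¬(¬H → (¬W ⊕ ¬V))

¬P = ¬F = T
¬H = ¬T = F
¬W = ¬F = T
¬V = ¬F = T
¬W ⊕ ¬V = T ⊕ T = F
¬H → (¬W ⊕ ¬V) = F → F = T
¬(¬H → (¬W ⊕ ¬V)) = ¬T = F
¬P ↔ ¬(¬H → (¬W ⊕ ¬V)) = T ↔ F = F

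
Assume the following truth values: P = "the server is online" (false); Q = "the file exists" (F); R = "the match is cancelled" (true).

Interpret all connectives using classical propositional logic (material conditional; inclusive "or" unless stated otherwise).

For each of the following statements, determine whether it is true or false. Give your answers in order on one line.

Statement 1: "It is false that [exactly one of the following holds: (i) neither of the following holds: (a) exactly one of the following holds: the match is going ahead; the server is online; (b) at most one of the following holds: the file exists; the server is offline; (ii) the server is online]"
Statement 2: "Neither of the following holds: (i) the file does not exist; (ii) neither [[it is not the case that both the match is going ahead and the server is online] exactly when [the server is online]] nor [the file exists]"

Statement 1 True; Statement 2 False

Statement 1: In symbols: not (((not R xor P) nor (Q nand not P)) xor P)

not R = not True = False
not R xor P = False xor False = False
not P = not False = True
Q nand not P = False nand True = True
(not R xor P) nor (Q nand not P) = False nor True = False
((not R xor P) nor (Q nand not P)) xor P = False xor False = False
not (((not R xor P) nor (Q nand not P)) xor P) = not False = True
Thus Statement 1 is true.

Statement 2: Formalization: not Q nor (((not R nand P) iff P) nor Q)

not Q = not False = True
not R = not True = False
not R nand P = False nand False = True
(not R nand P) iff P = True iff False = False
((not R nand P) iff P) nor Q = False nor False = True
not Q nor (((not R nand P) iff P) nor Q) = True nor True = False
Hence Statement 2 is false.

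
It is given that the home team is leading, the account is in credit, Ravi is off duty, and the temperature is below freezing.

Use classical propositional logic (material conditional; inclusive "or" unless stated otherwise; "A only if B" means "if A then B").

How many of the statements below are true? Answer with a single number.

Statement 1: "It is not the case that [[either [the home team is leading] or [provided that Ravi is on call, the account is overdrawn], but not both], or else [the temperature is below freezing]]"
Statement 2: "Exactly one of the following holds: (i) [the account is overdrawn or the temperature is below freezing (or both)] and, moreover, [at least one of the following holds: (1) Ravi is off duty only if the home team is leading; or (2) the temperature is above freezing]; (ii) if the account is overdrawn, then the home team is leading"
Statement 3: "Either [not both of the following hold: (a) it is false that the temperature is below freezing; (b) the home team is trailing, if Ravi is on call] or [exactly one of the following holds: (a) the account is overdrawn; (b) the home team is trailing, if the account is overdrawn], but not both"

0

Let P = "the home team is leading" (True), R = "Ravi is on call" (False), Q = "the account is overdrawn" (False), S = "the temperature is below freezing" (True).

Statement 1: Formalization: not ((P xor (R -> Q)) or S)

R -> Q = False -> False = True
P xor (R -> Q) = True xor True = False
(P xor (R -> Q)) or S = False or True = True
not ((P xor (R -> Q)) or S) = not True = False
So Statement 1 is false.

Statement 2: In symbols: ((Q or S) and ((not R -> P) or not S)) xor (Q -> P)

Q or S = False or True = True
not R = not False = True
not R -> P = True -> True = True
not S = not True = False
(not R -> P) or not S = True or False = True
(Q or S) and ((not R -> P) or not S) = True and True = True
Q -> P = False -> True = True
((Q or S) and ((not R -> P) or not S)) xor (Q -> P) = True xor True = False
Hence Statement 2 is false.

Statement 3: In symbols: (not S nand (R -> not P)) xor (Q xor (Q -> not P))

not S = not True = False
not P = not True = False
R -> not P = False -> False = True
not S nand (R -> not P) = False nand True = True
not P = not True = False
Q -> not P = False -> False = True
Q xor (Q -> not P) = False xor True = True
(not S nand (R -> not P)) xor (Q xor (Q -> not P)) = True xor True = False
Thus Statement 3 is false.

True statements: 0 (none).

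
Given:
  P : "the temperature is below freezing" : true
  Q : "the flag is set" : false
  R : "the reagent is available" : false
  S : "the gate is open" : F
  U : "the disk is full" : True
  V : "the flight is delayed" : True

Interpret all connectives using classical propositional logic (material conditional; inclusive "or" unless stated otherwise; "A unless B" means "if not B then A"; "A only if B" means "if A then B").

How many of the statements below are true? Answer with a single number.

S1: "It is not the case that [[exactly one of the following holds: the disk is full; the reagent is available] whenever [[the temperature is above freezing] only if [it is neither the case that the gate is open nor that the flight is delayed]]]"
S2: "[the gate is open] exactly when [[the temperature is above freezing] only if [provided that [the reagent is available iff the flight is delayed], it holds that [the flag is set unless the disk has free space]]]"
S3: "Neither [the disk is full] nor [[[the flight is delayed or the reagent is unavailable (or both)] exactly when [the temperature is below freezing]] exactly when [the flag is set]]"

0

S1: Parsed as not ((not P -> (S nor V)) -> (U xor R))

not P = not True = False
S nor V = False nor True = False
not P -> (S nor V) = False -> False = True
U xor R = True xor False = True
(not P -> (S nor V)) -> (U xor R) = True -> True = True
not ((not P -> (S nor V)) -> (U xor R)) = not True = False
So S1 is false.

S2: Formalization: S iff (not P -> ((R iff V) -> (Q or not U)))

not P = not True = False
R iff V = False iff True = False
not U = not True = False
Q or not U = False or False = False
(R iff V) -> (Q or not U) = False -> False = True
not P -> ((R iff V) -> (Q or not U)) = False -> True = True
S iff (not P -> ((R iff V) -> (Q or not U))) = False iff True = False
Thus S2 is false.

S3: Formalization: U nor (((V or not R) iff P) iff Q)

not R = not False = True
V or not R = True or True = True
(V or not R) iff P = True iff True = True
((V or not R) iff P) iff Q = True iff False = False
U nor (((V or not R) iff P) iff Q) = True nor False = False
Thus S3 is false.

0 of the 3 statements are true (none).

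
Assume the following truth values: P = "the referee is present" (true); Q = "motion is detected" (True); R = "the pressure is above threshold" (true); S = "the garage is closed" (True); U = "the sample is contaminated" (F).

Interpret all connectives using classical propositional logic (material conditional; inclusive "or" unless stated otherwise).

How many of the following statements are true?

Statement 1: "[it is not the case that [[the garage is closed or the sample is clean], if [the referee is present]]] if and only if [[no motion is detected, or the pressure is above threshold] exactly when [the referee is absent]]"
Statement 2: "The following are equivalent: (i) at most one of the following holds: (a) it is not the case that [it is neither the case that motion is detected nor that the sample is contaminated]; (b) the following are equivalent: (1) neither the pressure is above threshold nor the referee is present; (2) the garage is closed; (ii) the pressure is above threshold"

Statement 1: Parsed as ~(P -> (S | ~U)) <-> ((~Q | R) <-> ~P)

~U = ~F = T
S | ~U = T | T = T
P -> (S | ~U) = T -> T = T
~(P -> (S | ~U)) = ~T = F
~Q = ~T = F
~Q | R = F | T = T
~P = ~T = F
(~Q | R) <-> ~P = T <-> F = F
~(P -> (S | ~U)) <-> ((~Q | R) <-> ~P) = F <-> F = T
Thus Statement 1 is true.

Statement 2: This is (~(Q nor U) nand ((R nor P) <-> S)) <-> R.

Q nor U = T nor F = F
~(Q nor U) = ~F = T
R nor P = T nor T = F
(R nor P) <-> S = F <-> T = F
~(Q nor U) nand ((R nor P) <-> S) = T nand F = T
(~(Q nor U) nand ((R nor P) <-> S)) <-> R = T <-> T = T
Thus Statement 2 is true.

True statements: 2 (Statement 1, Statement 2).

2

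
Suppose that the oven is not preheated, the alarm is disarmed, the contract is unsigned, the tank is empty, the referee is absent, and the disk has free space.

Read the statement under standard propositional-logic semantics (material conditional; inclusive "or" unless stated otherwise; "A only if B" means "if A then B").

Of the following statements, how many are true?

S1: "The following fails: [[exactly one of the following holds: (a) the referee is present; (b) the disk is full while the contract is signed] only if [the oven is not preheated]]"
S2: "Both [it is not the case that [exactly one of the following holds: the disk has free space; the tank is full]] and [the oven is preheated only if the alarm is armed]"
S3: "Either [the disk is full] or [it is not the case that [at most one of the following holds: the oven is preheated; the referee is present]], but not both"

Let U = "the referee is present" (F), V = "the disk is full" (F), R = "the contract is signed" (F), P = "the oven is preheated" (F), S = "the tank is full" (F), Q = "the alarm is armed" (F).

S1: In symbols: ¬((U ⊕ (V ∧ R)) → ¬P)

V ∧ R = F ∧ F = F
U ⊕ (V ∧ R) = F ⊕ F = F
¬P = ¬F = T
(U ⊕ (V ∧ R)) → ¬P = F → T = T
¬((U ⊕ (V ∧ R)) → ¬P) = ¬T = F
So S1 is false.

S2: In symbols: ¬(¬V ⊕ S) ∧ (P → Q)

¬V = ¬F = T
¬V ⊕ S = T ⊕ F = T
¬(¬V ⊕ S) = ¬T = F
P → Q = F → F = T
¬(¬V ⊕ S) ∧ (P → Q) = F ∧ T = F
Hence S2 is false.

S3: This is V ⊕ ¬(P ↑ U).

P ↑ U = F ↑ F = T
¬(P ↑ U) = ¬T = F
V ⊕ ¬(P ↑ U) = F ⊕ F = F
Hence S3 is false.

True statements: 0 (none).

0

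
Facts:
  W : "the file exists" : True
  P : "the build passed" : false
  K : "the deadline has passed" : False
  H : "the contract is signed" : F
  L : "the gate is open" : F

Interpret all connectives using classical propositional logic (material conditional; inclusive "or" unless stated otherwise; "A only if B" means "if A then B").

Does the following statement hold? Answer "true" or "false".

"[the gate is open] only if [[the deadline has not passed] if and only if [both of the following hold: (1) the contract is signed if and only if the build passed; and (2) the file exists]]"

This is L -> (~K <-> ((H <-> P) & W)).

~K = ~F = T
H <-> P = F <-> F = T
(H <-> P) & W = T & T = T
~K <-> ((H <-> P) & W) = T <-> T = T
L -> (~K <-> ((H <-> P) & W)) = F -> T = T

The statement is true.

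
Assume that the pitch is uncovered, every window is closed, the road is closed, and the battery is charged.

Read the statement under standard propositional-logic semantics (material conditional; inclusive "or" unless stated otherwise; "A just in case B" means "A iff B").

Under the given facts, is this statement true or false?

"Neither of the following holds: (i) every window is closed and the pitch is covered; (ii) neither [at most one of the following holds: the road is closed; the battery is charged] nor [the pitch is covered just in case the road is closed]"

The statement is false.

Let L = "a window is open" (F), R = "the pitch is covered" (F), M = "the road is closed" (T), U = "the battery is charged" (T).
Formalization: (¬L ∧ R) ↓ ((M ↑ U) ↓ (R ↔ M))

¬L = ¬F = T
¬L ∧ R = T ∧ F = F
M ↑ U = T ↑ T = F
R ↔ M = F ↔ T = F
(M ↑ U) ↓ (R ↔ M) = F ↓ F = T
(¬L ∧ R) ↓ ((M ↑ U) ↓ (R ↔ M)) = F ↓ T = F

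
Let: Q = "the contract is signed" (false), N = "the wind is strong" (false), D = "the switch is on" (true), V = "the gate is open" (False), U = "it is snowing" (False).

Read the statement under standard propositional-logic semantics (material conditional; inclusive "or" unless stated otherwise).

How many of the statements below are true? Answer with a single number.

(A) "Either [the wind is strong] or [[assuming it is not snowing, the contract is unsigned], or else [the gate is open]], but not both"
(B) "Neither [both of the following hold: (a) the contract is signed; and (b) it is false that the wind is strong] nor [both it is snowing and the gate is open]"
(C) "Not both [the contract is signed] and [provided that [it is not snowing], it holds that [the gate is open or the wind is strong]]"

3

(A): This is N xor ((~U -> ~Q) | V).

~U = ~F = T
~Q = ~F = T
~U -> ~Q = T -> T = T
(~U -> ~Q) | V = T | F = T
N xor ((~U -> ~Q) | V) = F xor T = T
Thus (A) is true.

(B): In symbols: (Q & ~N) nor (U & V)

~N = ~F = T
Q & ~N = F & T = F
U & V = F & F = F
(Q & ~N) nor (U & V) = F nor F = T
Hence (B) is true.

(C): In symbols: Q nand (~U -> (V | N))

~U = ~F = T
V | N = F | F = F
~U -> (V | N) = T -> F = F
Q nand (~U -> (V | N)) = F nand F = T
Thus (C) is true.

True statements: 3 ((A), (B), (C)).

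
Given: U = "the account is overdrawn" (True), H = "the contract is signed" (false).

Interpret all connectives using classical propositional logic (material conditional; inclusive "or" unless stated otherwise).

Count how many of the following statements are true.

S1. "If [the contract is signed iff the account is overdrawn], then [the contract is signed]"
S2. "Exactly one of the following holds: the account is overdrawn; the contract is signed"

S1: Parsed as (H <-> U) -> H

H <-> U = F <-> T = F
(H <-> U) -> H = F -> F = T
So S1 is true.

S2: Formalization: U xor H

U xor H = T xor F = T
So S2 is true.

Count: 2.

2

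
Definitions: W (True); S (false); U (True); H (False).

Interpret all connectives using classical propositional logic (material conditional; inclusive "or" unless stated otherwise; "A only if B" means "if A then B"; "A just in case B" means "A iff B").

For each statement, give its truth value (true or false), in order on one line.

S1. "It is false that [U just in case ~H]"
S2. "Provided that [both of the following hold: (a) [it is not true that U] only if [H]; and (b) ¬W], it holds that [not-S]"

S1 False; S2 True

S1: In symbols: not (U iff not H)

not H = not False = True
U iff not H = True iff True = True
not (U iff not H) = not True = False
So S1 is false.

S2: In symbols: ((not U -> H) and not W) -> not S

not U = not True = False
not U -> H = False -> False = True
not W = not True = False
(not U -> H) and not W = True and False = False
not S = not False = True
((not U -> H) and not W) -> not S = False -> True = True
Thus S2 is true.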